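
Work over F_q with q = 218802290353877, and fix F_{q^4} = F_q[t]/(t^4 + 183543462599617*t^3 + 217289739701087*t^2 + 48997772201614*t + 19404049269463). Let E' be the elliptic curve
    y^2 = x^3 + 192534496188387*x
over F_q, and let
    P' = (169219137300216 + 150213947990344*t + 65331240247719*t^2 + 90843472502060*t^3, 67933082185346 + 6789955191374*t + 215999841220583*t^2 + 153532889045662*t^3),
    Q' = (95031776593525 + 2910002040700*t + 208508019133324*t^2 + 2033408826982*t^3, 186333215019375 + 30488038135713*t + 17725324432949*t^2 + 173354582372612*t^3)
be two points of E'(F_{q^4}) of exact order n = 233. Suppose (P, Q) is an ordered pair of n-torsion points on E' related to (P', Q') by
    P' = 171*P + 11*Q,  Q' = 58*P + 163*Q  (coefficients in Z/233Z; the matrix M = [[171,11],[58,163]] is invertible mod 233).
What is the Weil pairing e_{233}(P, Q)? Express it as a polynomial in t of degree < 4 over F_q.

86435218795227 + 58349959888198*t + 133204051279694*t^2 + 152486637463826*t^3

Since e_{233}(P,P)=e_{233}(Q,Q)=1 and e_{233}(Q,P)=e_{233}(P,Q)^{-1}, expanding e_{233}(171*P + 11*Q,58*P + 163*Q) leaves e(P,Q)^det(M).
Inverting 207 mod 233: 224. Thus e_{233}(P,Q) = e(P',Q')^{224}.
Miller loop for e_{233} over F_{218802290353877^4}: bits of 233 = 11101001; 7 double steps + 4 add steps, l/v at each.
The quotient is 137089836724982 + 31666751693742*t + 30812045060761*t^2 + 52811460142751*t^3.
Finally e_{233}(P,Q) = 86435218795227 + 58349959888198*t + 133204051279694*t^2 + 152486637463826*t^3.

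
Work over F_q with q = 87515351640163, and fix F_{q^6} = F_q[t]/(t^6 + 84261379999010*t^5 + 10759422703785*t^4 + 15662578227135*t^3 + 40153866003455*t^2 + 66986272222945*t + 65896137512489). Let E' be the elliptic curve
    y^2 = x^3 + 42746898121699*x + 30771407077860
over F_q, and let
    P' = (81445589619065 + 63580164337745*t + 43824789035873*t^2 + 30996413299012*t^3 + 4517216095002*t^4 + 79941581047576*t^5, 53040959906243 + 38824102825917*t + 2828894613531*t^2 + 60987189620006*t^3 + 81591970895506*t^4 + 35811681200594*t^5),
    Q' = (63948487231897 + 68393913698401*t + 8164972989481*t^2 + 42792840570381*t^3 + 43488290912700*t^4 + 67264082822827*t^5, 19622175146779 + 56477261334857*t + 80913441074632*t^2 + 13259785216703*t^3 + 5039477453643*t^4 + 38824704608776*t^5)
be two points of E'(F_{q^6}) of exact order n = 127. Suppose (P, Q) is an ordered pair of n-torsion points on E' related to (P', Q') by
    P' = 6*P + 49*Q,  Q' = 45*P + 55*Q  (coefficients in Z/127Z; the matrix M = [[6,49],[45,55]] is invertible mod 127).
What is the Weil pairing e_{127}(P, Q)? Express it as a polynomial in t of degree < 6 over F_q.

The 127-Weil pairing on E[127] over F_{87515351640163} is alternating-bilinear: e_{127}(P',Q') = e_{127}(P,Q)^det(M).
6*55 - 49*45 = -1875; reduced mod 127: det = 30, inverse 72.
Run Miller on y^2=x^3+42746898121699*x+30771407077860 over F_{87515351640163}: ladder 1111111 (7 bits); e = f_P(D_Q)/f_Q(D_P).
So e_{127}(P',Q') = 17371507583315 + 35104163250865*t + 76030224872790*t^2 + 2882763922369*t^3 + 19378173959177*t^4 + 86497465432067*t^5.
Hence e(P,Q) = 28605879281858 + 7661794071416*t + 82799658004857*t^2 + 72904890531090*t^3 + 19418483064802*t^4 + 45566065390915*t^5 in F_{87515351640163^6}^*.

28605879281858 + 7661794071416*t + 82799658004857*t^2 + 72904890531090*t^3 + 19418483064802*t^4 + 45566065390915*t^5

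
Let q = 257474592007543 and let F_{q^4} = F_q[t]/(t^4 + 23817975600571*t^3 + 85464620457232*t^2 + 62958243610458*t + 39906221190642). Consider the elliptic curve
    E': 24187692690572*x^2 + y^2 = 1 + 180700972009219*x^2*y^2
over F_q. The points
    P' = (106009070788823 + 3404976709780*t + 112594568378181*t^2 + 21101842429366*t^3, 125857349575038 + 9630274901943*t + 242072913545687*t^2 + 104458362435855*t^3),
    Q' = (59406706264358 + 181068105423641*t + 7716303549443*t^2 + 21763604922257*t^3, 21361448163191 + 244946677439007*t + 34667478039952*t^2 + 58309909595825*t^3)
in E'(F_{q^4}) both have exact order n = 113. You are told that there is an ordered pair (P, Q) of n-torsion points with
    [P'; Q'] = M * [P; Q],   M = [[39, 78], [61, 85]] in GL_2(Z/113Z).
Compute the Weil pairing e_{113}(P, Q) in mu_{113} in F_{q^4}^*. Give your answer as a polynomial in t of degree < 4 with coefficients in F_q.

Under M = [[39,78],[61,85]] in GL_2(Z/113), e_{113}(P',Q') = e_{113}(P,Q)^(39*85-78*61 mod 113).
det(M) mod 113 = 26; its inverse in (Z/113)^* is 100 (check: 26*100 mod 113 = 1).
Edwards a_E,d_E -> Montgomery A=122005626706142,B=44501843890534 -> Weierstrass 53978844203817,71047445810907 via alpha=162885406787070,beta=25240328172224.
Double-and-add over 1110001: 7-1 doublings, 4-1 additions; each step l_{T,T}/v_{2T} or l_{T,P'}/v at Q'+S for random S.
Result: e(P',Q') = 244064822939818 + 142354160273877*t + 110386925599731*t^2 + 50139691151228*t^3.
Hence e(P,Q) = 211864800740901 + 211985054553030*t + 47198833216722*t^2 + 157202085332065*t^3 in F_{257474592007543^4}^*.

211864800740901 + 211985054553030*t + 47198833216722*t^2 + 157202085332065*t^3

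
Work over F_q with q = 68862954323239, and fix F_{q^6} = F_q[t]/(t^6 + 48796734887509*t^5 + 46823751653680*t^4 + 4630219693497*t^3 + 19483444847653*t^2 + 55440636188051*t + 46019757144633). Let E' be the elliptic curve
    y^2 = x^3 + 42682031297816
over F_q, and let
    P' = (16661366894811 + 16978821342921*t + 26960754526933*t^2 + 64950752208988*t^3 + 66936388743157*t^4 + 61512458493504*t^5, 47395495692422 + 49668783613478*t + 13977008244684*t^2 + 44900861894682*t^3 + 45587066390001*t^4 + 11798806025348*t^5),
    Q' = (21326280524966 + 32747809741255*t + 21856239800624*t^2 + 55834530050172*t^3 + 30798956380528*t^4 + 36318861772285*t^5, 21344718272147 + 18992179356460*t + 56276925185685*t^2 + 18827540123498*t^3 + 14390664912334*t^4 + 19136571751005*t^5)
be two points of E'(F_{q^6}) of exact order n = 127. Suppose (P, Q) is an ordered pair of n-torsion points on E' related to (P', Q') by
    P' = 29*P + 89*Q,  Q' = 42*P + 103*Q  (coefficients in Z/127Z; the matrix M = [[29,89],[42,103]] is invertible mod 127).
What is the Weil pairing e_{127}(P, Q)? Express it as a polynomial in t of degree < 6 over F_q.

63308489023656 + 68301557082681*t + 25986121894264*t^2 + 24478414389835*t^3 + 8969965531353*t^4 + 63718546433649*t^5

e_{127}(aP+bQ,cP+dQ) = e_{127}(P,Q)^(ad-bc); with (a,b,c,d)=(29,89,42,103) this gives the det-127 law.
det M = 29*103 - 89*42 = -751 = 11 (mod 127); 11^{-1} = 104 (mod 127).
7-bit Miller (1111111) on E'/F_{68862954323239} with a'=0, b'=42682031297816: accumulate tangent/chord ratios at Q'+S and P'+S'.
e_{127}(P',Q') = 13929506297066 + 14566846290529*t + 67118059060066*t^2 + 62047978043543*t^3 + 51238583337657*t^4 + 53645045612460*t^5.
(13929506297066 + 14566846290529*t + 67118059060066*t^2 + 62047978043543*t^3 + 51238583337657*t^4 + 53645045612460*t^5)^{104} mod (68862954323239,f) = 63308489023656 + 68301557082681*t + 25986121894264*t^2 + 24478414389835*t^3 + 8969965531353*t^4 + 63718546433649*t^5.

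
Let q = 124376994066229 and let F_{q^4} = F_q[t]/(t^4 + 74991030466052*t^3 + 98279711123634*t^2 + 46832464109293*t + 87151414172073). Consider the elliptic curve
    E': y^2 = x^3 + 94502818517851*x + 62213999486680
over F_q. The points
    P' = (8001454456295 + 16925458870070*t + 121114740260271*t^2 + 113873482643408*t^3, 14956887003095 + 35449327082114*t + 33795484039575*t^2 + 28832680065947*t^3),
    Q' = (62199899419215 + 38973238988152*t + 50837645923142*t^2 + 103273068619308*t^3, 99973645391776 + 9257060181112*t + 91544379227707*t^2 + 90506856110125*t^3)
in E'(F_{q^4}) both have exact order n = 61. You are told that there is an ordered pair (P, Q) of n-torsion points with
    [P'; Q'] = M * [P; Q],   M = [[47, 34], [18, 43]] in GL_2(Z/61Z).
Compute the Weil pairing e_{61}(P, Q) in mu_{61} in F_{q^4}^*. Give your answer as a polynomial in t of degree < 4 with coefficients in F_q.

Under M = [[47,34],[18,43]] in GL_2(Z/61), e_{61}(P',Q') = e_{61}(P,Q)^(47*43-34*18 mod 61).
So e_{61}(P,Q) = e_{61}(P',Q')^{51}, since 6*51 = 1 mod 61.
Miller loop for e_{61} over F_{124376994066229^4}: bits of 61 = 111101; 5 double steps + 4 add steps, l/v at each.
Miller gives e_{61}(P',Q') = 54388144667054 + 57584509923955*t + 48633623856366*t^2 + 73755014007820*t^3 in F_{124376994066229^4}.
e_{61}(P,Q) = (54388144667054 + 57584509923955*t + 48633623856366*t^2 + 73755014007820*t^3)^{51} = 21022952755328 + 30598146108029*t + 102618655488041*t^2 + 42016720396752*t^3.

21022952755328 + 30598146108029*t + 102618655488041*t^2 + 42016720396752*t^3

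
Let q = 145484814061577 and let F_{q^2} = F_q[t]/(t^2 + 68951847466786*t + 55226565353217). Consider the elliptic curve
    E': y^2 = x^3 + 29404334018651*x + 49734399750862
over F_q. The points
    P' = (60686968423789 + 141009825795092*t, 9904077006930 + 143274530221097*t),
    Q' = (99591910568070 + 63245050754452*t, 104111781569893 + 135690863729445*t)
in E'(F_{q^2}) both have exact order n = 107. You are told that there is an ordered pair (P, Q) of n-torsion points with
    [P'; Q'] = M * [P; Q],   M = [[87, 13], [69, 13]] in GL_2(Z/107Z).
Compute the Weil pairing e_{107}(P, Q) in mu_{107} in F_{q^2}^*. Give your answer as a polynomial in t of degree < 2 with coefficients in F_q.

133834079841788 + 93551394778569*t

Alternating bilinearity on E[107] (values in mu_{107} in F_{145484814061577^2}) gives e(P',Q') = e(P,Q)^det(M).
Inverting 20 mod 107: 91. Thus e_{107}(P,Q) = e(P',Q')^{91}.
Build f_{107,P'} and f_{107,Q'} via the 7-bit ladder of 107=1101011_2; evaluate at shifted divisors; quotient in F_{145484814061577^2}.
f_P(D_Q)/f_Q(D_P) = 19250153638268 + 136797205843439*t.
Hence e(P,Q) = 133834079841788 + 93551394778569*t in F_{145484814061577^2}^*.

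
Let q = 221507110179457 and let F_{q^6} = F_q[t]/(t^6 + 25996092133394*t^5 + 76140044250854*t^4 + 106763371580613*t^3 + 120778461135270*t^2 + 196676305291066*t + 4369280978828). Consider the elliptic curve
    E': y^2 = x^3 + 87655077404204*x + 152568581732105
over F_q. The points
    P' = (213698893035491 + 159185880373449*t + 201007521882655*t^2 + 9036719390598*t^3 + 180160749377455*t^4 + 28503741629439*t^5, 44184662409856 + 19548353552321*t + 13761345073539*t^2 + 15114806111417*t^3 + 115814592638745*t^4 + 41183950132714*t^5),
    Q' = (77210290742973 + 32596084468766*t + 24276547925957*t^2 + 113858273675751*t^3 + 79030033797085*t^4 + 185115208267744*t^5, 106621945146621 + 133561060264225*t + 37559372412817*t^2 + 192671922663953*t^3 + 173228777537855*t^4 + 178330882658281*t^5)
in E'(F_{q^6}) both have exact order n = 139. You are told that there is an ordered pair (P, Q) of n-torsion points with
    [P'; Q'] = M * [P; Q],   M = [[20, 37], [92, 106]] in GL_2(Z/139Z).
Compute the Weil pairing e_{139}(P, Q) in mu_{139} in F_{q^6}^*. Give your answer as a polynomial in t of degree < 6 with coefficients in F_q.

Since e_{139}(P,P)=e_{139}(Q,Q)=1 and e_{139}(Q,P)=e_{139}(P,Q)^{-1}, expanding e_{139}(20*P + 37*Q,92*P + 106*Q) leaves e(P,Q)^det(M).
So e_{139}(P,Q) = e_{139}(P',Q')^{80}, since 106*80 = 1 mod 139.
8-bit Miller (10001011) on E'/F_{221507110179457} with a'=87655077404204, b'=152568581732105: accumulate tangent/chord ratios at Q'+S and P'+S'.
So e_{139}(P',Q') = 99553241250985 + 54588708829391*t + 70894342338664*t^2 + 199335609233302*t^3 + 77361800764006*t^4 + 196413542420390*t^5.
(99553241250985 + 54588708829391*t + 70894342338664*t^2 + 199335609233302*t^3 + 77361800764006*t^4 + 196413542420390*t^5)^{80} mod (221507110179457,f) = 25283059195286 + 38875167059174*t + 88954542280029*t^2 + 172565276389350*t^3 + 84936734319458*t^4 + 123355031357100*t^5.

25283059195286 + 38875167059174*t + 88954542280029*t^2 + 172565276389350*t^3 + 84936734319458*t^4 + 123355031357100*t^5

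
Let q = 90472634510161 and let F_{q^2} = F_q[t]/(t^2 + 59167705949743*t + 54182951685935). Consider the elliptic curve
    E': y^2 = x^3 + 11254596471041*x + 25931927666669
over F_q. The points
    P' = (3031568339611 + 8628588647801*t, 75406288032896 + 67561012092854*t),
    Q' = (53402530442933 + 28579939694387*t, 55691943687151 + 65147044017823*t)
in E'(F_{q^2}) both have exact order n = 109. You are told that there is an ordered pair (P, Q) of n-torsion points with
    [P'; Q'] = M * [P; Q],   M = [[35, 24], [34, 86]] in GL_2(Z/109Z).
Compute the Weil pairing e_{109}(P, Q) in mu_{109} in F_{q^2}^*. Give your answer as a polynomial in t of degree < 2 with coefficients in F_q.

61111722751027 + 73160182905391*t

Since e_{109}(P,P)=e_{109}(Q,Q)=1 and e_{109}(Q,P)=e_{109}(P,Q)^{-1}, expanding e_{109}(35*P + 24*Q,34*P + 86*Q) leaves e(P,Q)^det(M).
Hence e(P,Q) = e(P',Q')^{39} where 39 = 14^{-1} mod 109.
Build f_{109,P'} and f_{109,Q'} via the 7-bit ladder of 109=1101101_2; evaluate at shifted divisors; quotient in F_{90472634510161^2}.
So e_{109}(P',Q') = 76143311521601 + 66545223784560*t.
Thus e_{109}(P,Q) = 61111722751027 + 73160182905391*t.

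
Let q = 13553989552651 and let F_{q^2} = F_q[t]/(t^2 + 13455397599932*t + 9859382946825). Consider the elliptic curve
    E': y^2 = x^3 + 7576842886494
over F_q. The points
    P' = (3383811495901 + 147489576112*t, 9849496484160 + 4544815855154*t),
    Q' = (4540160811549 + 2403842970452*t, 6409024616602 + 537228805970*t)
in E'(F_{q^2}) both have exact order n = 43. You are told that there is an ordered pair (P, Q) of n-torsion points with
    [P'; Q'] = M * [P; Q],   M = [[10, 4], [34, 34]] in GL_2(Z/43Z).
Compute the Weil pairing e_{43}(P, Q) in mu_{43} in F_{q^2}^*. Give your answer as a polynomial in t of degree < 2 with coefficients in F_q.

Under M = [[10,4],[34,34]] in GL_2(Z/43), e_{43}(P',Q') = e_{43}(P,Q)^(10*34-4*34 mod 43).
det(M) mod 43 = 32; its inverse in (Z/43)^* is 39 (check: 32*39 mod 43 = 1).
Miller loop for e_{43} over F_{13553989552651^2}: bits of 43 = 101011; 5 double steps + 3 add steps, l/v at each.
The quotient is 9140164474366 + 7425764932241*t.
Thus e_{43}(P,Q) = 3361072687258 + 6870741528133*t.

3361072687258 + 6870741528133*t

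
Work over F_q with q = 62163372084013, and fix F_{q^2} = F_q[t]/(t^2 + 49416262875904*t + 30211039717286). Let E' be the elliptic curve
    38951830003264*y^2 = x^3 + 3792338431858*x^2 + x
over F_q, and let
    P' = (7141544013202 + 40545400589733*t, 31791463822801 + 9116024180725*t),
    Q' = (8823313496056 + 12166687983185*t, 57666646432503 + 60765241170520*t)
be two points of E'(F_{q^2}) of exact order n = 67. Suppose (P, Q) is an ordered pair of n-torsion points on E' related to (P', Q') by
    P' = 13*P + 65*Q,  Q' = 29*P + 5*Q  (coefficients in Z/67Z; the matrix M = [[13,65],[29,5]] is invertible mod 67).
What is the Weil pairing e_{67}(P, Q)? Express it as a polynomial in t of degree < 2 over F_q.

59886443583678 + 37959695559689*t

Under M = [[13,65],[29,5]] in GL_2(Z/67), e_{67}(P',Q') = e_{67}(P,Q)^(13*5-65*29 mod 67).
So e_{67}(P,Q) = e_{67}(P',Q')^{6}, since 56*6 = 1 mod 67.
(x,y)|->(15761446984973x+45922879666371,15761446984973y) sends E' to y^2=x^3+48846303616375.
Miller loop for e_{67} over F_{62163372084013^2}: bits of 67 = 1000011; 6 double steps + 2 add steps, l/v at each.
The quotient is 48819813654602 + 37855018179683*t.
Hence e(P,Q) = 59886443583678 + 37959695559689*t in F_{62163372084013^2}^*.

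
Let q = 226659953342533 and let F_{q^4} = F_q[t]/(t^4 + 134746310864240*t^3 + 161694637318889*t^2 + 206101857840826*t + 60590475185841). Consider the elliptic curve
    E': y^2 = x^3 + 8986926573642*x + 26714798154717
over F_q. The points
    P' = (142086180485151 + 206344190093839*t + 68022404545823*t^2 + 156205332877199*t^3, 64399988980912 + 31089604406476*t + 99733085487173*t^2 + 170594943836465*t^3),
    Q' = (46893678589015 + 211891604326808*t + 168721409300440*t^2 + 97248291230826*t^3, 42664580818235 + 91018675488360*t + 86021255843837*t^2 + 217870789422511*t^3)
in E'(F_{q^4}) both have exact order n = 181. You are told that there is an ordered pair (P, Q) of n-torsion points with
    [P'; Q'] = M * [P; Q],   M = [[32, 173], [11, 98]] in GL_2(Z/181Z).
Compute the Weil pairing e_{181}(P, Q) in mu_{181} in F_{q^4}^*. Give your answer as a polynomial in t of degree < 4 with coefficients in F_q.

e_{181}(aP+bQ,cP+dQ) = e_{181}(P,Q)^(ad-bc); with (a,b,c,d)=(32,173,11,98) this gives the det-181 law.
Inverting 147 mod 181: 165. Thus e_{181}(P,Q) = e(P',Q')^{165}.
Run Miller on y^2=x^3+8986926573642*x+26714798154717 over F_{226659953342533}: ladder 10110101 (8 bits); e = f_P(D_Q)/f_Q(D_P).
So e_{181}(P',Q') = 86391139416176 + 160046087785833*t + 23185842277803*t^2 + 28604468706392*t^3.
(86391139416176 + 160046087785833*t + 23185842277803*t^2 + 28604468706392*t^3)^{165} mod (226659953342533,f) = 217637746219787 + 32910487740738*t + 196196437052718*t^2 + 117981304890456*t^3.

217637746219787 + 32910487740738*t + 196196437052718*t^2 + 117981304890456*t^3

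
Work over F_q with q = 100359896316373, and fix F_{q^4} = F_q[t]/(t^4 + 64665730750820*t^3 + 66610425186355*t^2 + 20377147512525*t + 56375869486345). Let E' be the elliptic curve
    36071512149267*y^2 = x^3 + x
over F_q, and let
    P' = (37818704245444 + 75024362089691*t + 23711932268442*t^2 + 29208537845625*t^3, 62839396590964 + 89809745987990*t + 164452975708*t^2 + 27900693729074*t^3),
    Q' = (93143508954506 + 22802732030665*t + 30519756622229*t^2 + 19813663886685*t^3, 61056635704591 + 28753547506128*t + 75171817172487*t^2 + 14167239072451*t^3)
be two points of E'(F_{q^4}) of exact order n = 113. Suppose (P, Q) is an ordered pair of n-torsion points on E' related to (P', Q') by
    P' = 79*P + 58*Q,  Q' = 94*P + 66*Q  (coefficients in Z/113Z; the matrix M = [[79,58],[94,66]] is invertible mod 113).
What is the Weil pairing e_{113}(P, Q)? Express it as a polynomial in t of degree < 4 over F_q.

e_{113}(aP+bQ,cP+dQ) = e_{113}(P,Q)^(ad-bc); with (a,b,c,d)=(79,58,94,66) this gives the det-113 law.
79*66 - 58*94 = -238; reduced mod 113: det = 101, inverse 47.
Set x_W=20286252160303*u, y_W=20286252160303*v; then E': y_W^2=x_W^3+40946366515805*x_W.
Miller loop for e_{113} over F_{100359896316373^4}: bits of 113 = 1110001; 6 double steps + 3 add steps, l/v at each.
f_P(D_Q)/f_Q(D_P) = 14612950615530 + 71755554674868*t + 39187745053254*t^2 + 96922455504593*t^3.
Hence e(P,Q) = 10914248980582 + 26860362122016*t + 79755121342676*t^2 + 70050933110754*t^3 in F_{100359896316373^4}^*.

10914248980582 + 26860362122016*t + 79755121342676*t^2 + 70050933110754*t^3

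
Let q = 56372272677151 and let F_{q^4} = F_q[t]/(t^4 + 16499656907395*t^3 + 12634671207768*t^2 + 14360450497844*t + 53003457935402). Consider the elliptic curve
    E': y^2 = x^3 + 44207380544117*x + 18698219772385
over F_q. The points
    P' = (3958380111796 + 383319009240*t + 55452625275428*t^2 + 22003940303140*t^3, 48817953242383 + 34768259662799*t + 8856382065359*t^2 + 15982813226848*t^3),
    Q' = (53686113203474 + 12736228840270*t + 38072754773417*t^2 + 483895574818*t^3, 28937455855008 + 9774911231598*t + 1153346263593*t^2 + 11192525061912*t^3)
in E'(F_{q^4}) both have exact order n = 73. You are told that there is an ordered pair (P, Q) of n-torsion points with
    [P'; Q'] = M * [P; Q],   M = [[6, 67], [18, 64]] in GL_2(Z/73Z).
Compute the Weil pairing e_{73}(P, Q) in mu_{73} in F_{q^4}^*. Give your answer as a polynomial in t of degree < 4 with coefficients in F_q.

The 73-Weil pairing on E[73] over F_{56372272677151} is alternating-bilinear: e_{73}(P',Q') = e_{73}(P,Q)^det(M).
det M = 6*64 - 67*18 = -822 = 54 (mod 73); 54^{-1} = 23 (mod 73).
Build f_{73,P'} and f_{73,Q'} via the 7-bit ladder of 73=1001001_2; evaluate at shifted divisors; quotient in F_{56372272677151^4}.
e_{73}(P',Q') = 32294755960355 + 56279387267321*t + 4040142774134*t^2 + 398341730286*t^3.
Raise to 23: e(P,Q) = 38774036916205 + 29254005257982*t + 53058355666835*t^2 + 53756813402804*t^3 in mu_{73}.

38774036916205 + 29254005257982*t + 53058355666835*t^2 + 53756813402804*t^3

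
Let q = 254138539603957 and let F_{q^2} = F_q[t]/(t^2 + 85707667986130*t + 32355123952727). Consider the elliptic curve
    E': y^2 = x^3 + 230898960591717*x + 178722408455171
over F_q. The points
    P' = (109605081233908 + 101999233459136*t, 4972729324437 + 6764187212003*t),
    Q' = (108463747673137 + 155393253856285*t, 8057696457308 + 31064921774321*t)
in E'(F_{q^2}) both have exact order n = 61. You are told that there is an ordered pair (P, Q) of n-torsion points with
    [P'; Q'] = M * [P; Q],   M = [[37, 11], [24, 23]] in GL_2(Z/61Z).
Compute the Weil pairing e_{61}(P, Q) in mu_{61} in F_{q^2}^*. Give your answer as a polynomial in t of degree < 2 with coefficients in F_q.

The 61-Weil pairing on E[61] over F_{254138539603957} is alternating-bilinear: e_{61}(P',Q') = e_{61}(P,Q)^det(M).
37*23 - 11*24 = 587; reduced mod 61: det = 38, inverse 53.
Double-and-add over 111101: 6-1 doublings, 5-1 additions; each step l_{T,T}/v_{2T} or l_{T,P'}/v at Q'+S for random S.
The quotient is 75316751821811 + 175852713716179*t.
Raise to 53: e(P,Q) = 105829019497262 + 237057790658272*t in mu_{61}.

105829019497262 + 237057790658272*t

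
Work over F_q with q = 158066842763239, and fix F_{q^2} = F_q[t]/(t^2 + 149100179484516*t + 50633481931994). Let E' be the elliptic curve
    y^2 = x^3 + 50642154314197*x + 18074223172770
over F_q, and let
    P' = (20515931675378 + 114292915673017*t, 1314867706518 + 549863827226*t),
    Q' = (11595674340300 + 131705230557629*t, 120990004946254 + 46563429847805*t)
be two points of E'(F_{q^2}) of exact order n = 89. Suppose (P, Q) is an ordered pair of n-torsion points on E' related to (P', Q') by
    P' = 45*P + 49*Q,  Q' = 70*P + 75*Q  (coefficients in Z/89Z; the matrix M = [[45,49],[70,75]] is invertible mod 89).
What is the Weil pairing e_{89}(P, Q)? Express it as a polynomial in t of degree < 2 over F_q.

Alternating bilinearity on E[89] (values in mu_{89} in F_{158066842763239^2}) gives e(P',Q') = e(P,Q)^det(M).
So e_{89}(P,Q) = e_{89}(P',Q')^{55}, since 34*55 = 1 mod 89.
Miller loop for e_{89} over F_{158066842763239^2}: bits of 89 = 1011001; 6 double steps + 3 add steps, l/v at each.
Result: e(P',Q') = 55700088331123 + 111982335816232*t.
Raise to 55: e(P,Q) = 40480278594813 + 944138926257*t in mu_{89}.

40480278594813 + 944138926257*t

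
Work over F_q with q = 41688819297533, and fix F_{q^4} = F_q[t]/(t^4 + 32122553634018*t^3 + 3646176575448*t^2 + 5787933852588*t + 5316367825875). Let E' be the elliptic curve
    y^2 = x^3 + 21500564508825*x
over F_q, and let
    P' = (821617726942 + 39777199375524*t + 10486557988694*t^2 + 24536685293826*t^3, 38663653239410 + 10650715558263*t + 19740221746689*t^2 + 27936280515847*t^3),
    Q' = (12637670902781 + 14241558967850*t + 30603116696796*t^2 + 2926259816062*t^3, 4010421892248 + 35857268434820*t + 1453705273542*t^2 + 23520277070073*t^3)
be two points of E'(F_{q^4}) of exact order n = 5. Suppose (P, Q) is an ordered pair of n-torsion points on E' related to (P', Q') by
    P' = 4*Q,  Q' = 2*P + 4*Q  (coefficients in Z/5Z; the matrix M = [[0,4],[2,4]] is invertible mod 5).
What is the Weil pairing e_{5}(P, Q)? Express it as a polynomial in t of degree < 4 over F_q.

Alternating bilinearity on E[5] (values in mu_{5} in F_{41688819297533^4}) gives e(P',Q') = e(P,Q)^det(M).
det(M) mod 5 = 2; its inverse in (Z/5)^* is 3 (check: 2*3 mod 5 = 1).
Double-and-add over 101: 3-1 doublings, 2-1 additions; each step l_{T,T}/v_{2T} or l_{T,P'}/v at Q'+S for random S.
Result: e(P',Q') = 11973799322358 + 31236580164368*t + 13788411353960*t^2 + 34953648767350*t^3.
Finally e_{5}(P,Q) = 34355176336504 + 32732836580243*t + 10272940378350*t^2 + 5539465789238*t^3.

34355176336504 + 32732836580243*t + 10272940378350*t^2 + 5539465789238*t^3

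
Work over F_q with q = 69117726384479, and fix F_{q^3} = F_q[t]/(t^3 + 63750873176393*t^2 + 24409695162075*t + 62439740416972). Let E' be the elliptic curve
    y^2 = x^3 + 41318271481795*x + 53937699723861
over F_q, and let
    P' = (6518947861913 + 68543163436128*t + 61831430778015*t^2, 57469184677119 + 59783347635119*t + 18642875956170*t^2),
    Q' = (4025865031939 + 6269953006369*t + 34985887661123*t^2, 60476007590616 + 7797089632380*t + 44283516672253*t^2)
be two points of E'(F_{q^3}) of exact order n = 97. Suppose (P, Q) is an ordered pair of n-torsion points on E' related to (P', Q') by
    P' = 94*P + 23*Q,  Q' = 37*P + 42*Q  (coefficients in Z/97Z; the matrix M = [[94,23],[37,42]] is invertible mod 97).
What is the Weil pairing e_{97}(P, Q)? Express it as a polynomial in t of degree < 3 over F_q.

4162595715968 + 65415674269429*t + 13582135303059*t^2

Since e_{97}(P,P)=e_{97}(Q,Q)=1 and e_{97}(Q,P)=e_{97}(P,Q)^{-1}, expanding e_{97}(94*P + 23*Q,37*P + 42*Q) leaves e(P,Q)^det(M).
det(M) mod 97 = 90; its inverse in (Z/97)^* is 83 (check: 90*83 mod 97 = 1).
Double-and-add over 1100001: 7-1 doublings, 3-1 additions; each step l_{T,T}/v_{2T} or l_{T,P'}/v at Q'+S for random S.
So e_{97}(P',Q') = 63601896609070 + 8250520513240*t + 55433657105308*t^2.
e_{97}(P,Q) = (63601896609070 + 8250520513240*t + 55433657105308*t^2)^{83} = 4162595715968 + 65415674269429*t + 13582135303059*t^2.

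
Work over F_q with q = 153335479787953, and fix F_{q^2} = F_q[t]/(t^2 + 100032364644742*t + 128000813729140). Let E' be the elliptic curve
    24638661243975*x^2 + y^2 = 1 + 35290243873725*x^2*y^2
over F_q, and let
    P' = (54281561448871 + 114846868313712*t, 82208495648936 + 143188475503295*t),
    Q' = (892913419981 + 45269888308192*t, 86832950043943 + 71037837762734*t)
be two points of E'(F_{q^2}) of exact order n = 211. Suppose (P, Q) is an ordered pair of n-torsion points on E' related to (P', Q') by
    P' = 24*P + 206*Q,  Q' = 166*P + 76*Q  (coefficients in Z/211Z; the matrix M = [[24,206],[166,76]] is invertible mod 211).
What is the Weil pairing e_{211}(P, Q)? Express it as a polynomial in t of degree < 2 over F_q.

141626796204959 + 77805721472526*t

Since e_{211}(P,P)=e_{211}(Q,Q)=1 and e_{211}(Q,P)=e_{211}(P,Q)^{-1}, expanding e_{211}(24*P + 206*Q,166*P + 76*Q) leaves e(P,Q)^det(M).
24*76 - 206*166 = -32372; reduced mod 211: det = 122, inverse 64.
Edwards->Montgomery: u=(1+y)/(1-y), v=u/x -> 75542754854644v^2=u^3+20595472007888u^2+u; then x_W=74004844236539u+9988150852950: y^2=x^3+123998287715438.
n = 211 = (11010011)_2 (8 bits, wt 5); accumulate f_{211,P'}(Q'+S)/f_{211,P'}(S) along the 7-step ladder.
The quotient is 41069014958243 + 135834750584287*t.
Thus e_{211}(P,Q) = 141626796204959 + 77805721472526*t.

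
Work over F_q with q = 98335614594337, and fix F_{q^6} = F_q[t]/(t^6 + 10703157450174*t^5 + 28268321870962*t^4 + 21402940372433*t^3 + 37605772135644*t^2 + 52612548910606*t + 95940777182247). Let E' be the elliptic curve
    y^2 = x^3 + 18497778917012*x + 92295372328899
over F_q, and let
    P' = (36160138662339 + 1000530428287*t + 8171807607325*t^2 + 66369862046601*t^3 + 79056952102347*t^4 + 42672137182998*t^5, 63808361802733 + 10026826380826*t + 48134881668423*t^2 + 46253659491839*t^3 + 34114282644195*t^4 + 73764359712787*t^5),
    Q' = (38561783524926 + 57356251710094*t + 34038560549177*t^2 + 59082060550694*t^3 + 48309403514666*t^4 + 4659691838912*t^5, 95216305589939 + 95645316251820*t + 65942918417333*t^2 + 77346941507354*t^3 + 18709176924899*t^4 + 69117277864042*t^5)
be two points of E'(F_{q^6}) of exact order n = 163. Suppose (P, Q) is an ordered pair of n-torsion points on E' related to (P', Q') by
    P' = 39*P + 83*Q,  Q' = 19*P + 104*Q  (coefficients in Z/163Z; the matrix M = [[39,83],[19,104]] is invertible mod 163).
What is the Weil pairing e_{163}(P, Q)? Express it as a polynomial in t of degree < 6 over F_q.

The 163-Weil pairing on E[163] over F_{98335614594337} is alternating-bilinear: e_{163}(P',Q') = e_{163}(P,Q)^det(M).
det(M) mod 163 = 34; its inverse in (Z/163)^* is 24 (check: 34*24 mod 163 = 1).
n = 163 = (10100011)_2 (8 bits, wt 4); accumulate f_{163,P'}(Q'+S)/f_{163,P'}(S) along the 7-step ladder.
So e_{163}(P',Q') = 53982000355939 + 54424634945646*t + 80535407812388*t^2 + 7256360809207*t^3 + 61634171489660*t^4 + 64728633852983*t^5.
(53982000355939 + 54424634945646*t + 80535407812388*t^2 + 7256360809207*t^3 + 61634171489660*t^4 + 64728633852983*t^5)^{24} mod (98335614594337,f) = 82237129886745 + 69831653935489*t + 44529589037677*t^2 + 97343688808406*t^3 + 5933962526088*t^4 + 46226642086181*t^5.

82237129886745 + 69831653935489*t + 44529589037677*t^2 + 97343688808406*t^3 + 5933962526088*t^4 + 46226642086181*t^5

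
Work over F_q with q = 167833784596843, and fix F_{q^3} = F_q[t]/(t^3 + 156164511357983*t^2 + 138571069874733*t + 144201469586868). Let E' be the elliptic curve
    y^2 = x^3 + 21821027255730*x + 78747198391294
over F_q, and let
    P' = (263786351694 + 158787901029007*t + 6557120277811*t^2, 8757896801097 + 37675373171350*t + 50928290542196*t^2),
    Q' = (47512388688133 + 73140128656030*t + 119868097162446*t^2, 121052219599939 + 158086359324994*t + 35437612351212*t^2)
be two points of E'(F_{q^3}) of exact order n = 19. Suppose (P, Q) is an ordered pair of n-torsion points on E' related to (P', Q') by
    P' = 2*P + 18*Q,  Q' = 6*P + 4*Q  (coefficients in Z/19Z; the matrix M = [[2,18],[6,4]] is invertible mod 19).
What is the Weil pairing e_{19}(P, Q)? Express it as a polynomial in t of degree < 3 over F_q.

Under M = [[2,18],[6,4]] in GL_2(Z/19), e_{19}(P',Q') = e_{19}(P,Q)^(2*4-18*6 mod 19).
So e_{19}(P,Q) = e_{19}(P',Q')^{15}, since 14*15 = 1 mod 19.
5-bit Miller (10011) on E'/F_{167833784596843} with a'=21821027255730, b'=78747198391294: accumulate tangent/chord ratios at Q'+S and P'+S'.
e_{19}(P',Q') = 65169860085548 + 47290812787226*t + 5628412673379*t^2.
Hence e(P,Q) = 152605342745008 + 51822718986284*t + 132331429603200*t^2 in F_{167833784596843^3}^*.

152605342745008 + 51822718986284*t + 132331429603200*t^2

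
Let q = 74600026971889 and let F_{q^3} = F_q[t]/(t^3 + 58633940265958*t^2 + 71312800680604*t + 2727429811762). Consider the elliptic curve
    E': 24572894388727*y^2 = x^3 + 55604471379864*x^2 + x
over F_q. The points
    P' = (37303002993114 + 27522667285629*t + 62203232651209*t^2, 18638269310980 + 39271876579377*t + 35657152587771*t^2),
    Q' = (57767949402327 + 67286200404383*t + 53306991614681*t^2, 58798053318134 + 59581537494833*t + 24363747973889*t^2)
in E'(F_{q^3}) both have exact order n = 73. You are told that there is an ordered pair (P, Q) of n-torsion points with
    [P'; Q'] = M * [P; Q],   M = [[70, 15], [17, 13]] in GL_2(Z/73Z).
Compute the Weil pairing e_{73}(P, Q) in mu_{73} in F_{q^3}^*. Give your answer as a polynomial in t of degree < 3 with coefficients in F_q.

Since e_{73}(P,P)=e_{73}(Q,Q)=1 and e_{73}(Q,P)=e_{73}(P,Q)^{-1}, expanding e_{73}(70*P + 15*Q,17*P + 13*Q) leaves e(P,Q)^det(M).
Inverting 71 mod 73: 36. Thus e_{73}(P,Q) = e(P',Q')^{36}.
Undo Montgomery via alpha=58655004941336, beta=15563905186664: (a',b')=(0,31204908051792) over F_{74600026971889}.
Miller loop for e_{73} over F_{74600026971889^3}: bits of 73 = 1001001; 6 double steps + 2 add steps, l/v at each.
Miller gives e_{73}(P',Q') = 37132582880716 + 60664490300003*t + 64373564917514*t^2 in F_{74600026971889^3}.
Raise to 36: e(P,Q) = 28981875286376 + 34574294805347*t + 23464834201997*t^2 in mu_{73}.

28981875286376 + 34574294805347*t + 23464834201997*t^2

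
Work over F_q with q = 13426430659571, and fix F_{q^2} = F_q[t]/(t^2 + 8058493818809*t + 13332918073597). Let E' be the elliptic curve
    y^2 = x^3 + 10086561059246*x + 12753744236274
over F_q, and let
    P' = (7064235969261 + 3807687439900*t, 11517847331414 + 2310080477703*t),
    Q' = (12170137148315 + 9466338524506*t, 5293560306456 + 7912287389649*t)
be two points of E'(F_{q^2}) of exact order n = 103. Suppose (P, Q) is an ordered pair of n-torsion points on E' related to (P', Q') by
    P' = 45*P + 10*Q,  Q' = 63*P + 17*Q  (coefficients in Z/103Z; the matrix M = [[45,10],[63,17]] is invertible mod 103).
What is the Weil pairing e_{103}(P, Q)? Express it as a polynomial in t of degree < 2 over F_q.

e_{103} is bilinear + alternating on E[103], so e_{103}(45*P + 10*Q, 63*P + 17*Q) = e_{103}(P,Q)^(45*17-10*63).
det(M) mod 103 = 32; its inverse in (Z/103)^* is 29 (check: 32*29 mod 103 = 1).
7-bit Miller (1100111) on E'/F_{13426430659571} with a'=10086561059246, b'=12753744236274: accumulate tangent/chord ratios at Q'+S and P'+S'.
f_P(D_Q)/f_Q(D_P) = 9638059372190 + 9506208405313*t.
Hence e(P,Q) = 794392553496 + 11914089354303*t in F_{13426430659571^2}^*.

794392553496 + 11914089354303*t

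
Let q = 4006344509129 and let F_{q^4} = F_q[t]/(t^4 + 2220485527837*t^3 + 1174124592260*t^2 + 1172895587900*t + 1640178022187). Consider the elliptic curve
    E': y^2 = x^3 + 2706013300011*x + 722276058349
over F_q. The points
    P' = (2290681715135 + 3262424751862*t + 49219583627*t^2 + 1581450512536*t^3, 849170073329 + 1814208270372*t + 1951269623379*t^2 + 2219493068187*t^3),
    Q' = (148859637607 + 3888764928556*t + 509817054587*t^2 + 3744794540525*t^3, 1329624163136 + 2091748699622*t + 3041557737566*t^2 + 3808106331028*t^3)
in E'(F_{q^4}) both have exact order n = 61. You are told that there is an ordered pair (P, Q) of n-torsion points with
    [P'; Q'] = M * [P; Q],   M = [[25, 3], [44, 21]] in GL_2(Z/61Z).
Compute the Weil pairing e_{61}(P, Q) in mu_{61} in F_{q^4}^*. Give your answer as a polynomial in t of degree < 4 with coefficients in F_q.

1668312864790 + 3136020742597*t + 160931718007*t^2 + 1154043287311*t^3

Under M = [[25,3],[44,21]] in GL_2(Z/61), e_{61}(P',Q') = e_{61}(P,Q)^(25*21-3*44 mod 61).
det M = 25*21 - 3*44 = 393 = 27 (mod 61); 27^{-1} = 52 (mod 61).
Run Miller on y^2=x^3+2706013300011*x+722276058349 over F_{4006344509129}: ladder 111101 (6 bits); e = f_P(D_Q)/f_Q(D_P).
Result: e(P',Q') = 3088643541074 + 3839715021925*t + 2155773865987*t^2 + 1487329961564*t^3.
(3088643541074 + 3839715021925*t + 2155773865987*t^2 + 1487329961564*t^3)^{52} mod (4006344509129,f) = 1668312864790 + 3136020742597*t + 160931718007*t^2 + 1154043287311*t^3.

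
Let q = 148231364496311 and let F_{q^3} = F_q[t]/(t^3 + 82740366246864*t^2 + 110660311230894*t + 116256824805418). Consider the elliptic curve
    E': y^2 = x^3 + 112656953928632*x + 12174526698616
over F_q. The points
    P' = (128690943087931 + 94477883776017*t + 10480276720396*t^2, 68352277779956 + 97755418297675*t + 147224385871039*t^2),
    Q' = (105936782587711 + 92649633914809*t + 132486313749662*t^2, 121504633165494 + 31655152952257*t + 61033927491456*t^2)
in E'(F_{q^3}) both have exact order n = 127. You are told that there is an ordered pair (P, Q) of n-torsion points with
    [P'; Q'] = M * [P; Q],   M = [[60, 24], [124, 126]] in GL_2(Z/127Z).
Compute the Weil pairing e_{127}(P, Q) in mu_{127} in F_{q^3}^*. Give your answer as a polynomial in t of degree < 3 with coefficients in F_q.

Alternating bilinearity on E[127] (values in mu_{127} in F_{148231364496311^3}) gives e(P',Q') = e(P,Q)^det(M).
So e_{127}(P,Q) = e_{127}(P',Q')^{53}, since 12*53 = 1 mod 127.
Build f_{127,P'} and f_{127,Q'} via the 7-bit ladder of 127=1111111_2; evaluate at shifted divisors; quotient in F_{148231364496311^3}.
Miller gives e_{127}(P',Q') = 47650640832460 + 111369642559515*t + 80902129638122*t^2 in F_{148231364496311^3}.
Thus e_{127}(P,Q) = 49899611609185 + 74653994446006*t + 56343000626630*t^2.

49899611609185 + 74653994446006*t + 56343000626630*t^2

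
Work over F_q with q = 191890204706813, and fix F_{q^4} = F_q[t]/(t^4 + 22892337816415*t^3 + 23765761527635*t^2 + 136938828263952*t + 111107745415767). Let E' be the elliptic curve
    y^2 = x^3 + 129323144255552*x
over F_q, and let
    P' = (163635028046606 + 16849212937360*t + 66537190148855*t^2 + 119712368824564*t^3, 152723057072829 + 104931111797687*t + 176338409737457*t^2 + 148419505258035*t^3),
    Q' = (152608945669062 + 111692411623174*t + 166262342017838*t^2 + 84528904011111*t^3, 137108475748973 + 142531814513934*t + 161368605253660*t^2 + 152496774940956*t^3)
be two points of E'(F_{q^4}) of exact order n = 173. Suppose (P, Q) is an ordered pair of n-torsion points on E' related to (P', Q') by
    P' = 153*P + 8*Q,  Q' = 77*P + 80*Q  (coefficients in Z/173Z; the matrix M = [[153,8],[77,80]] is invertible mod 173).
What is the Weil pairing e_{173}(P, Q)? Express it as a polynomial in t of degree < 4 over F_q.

114676982140099 + 24756956110616*t + 188119137885461*t^2 + 150677242614689*t^3

Under M = [[153,8],[77,80]] in GL_2(Z/173), e_{173}(P',Q') = e_{173}(P,Q)^(153*80-8*77 mod 173).
153*80 - 8*77 = 11624; reduced mod 173: det = 33, inverse 21.
8-bit Miller (10101101) on E'/F_{191890204706813} with a'=129323144255552, b'=0: accumulate tangent/chord ratios at Q'+S and P'+S'.
e_{173}(P',Q') = 166601091092245 + 70685450572697*t + 126376660723215*t^2 + 10633261719062*t^3.
Thus e_{173}(P,Q) = 114676982140099 + 24756956110616*t + 188119137885461*t^2 + 150677242614689*t^3.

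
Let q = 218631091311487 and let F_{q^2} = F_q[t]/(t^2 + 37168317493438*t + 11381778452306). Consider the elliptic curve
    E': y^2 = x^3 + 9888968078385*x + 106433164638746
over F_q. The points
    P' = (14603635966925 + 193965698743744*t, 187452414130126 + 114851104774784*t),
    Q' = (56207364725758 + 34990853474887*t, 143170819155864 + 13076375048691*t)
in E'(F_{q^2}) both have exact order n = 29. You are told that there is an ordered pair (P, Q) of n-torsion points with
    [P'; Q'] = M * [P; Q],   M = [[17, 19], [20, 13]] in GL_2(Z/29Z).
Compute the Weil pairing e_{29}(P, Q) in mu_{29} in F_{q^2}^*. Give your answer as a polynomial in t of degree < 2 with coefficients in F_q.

58102445446440 + 149988740866185*t

The 29-Weil pairing on E[29] over F_{218631091311487} is alternating-bilinear: e_{29}(P',Q') = e_{29}(P,Q)^det(M).
17*13 - 19*20 = -159; reduced mod 29: det = 15, inverse 2.
Double-and-add over 11101: 5-1 doublings, 4-1 additions; each step l_{T,T}/v_{2T} or l_{T,P'}/v at Q'+S for random S.
e_{29}(P',Q') = 61891908688546 + 14504221204215*t.
(61891908688546 + 14504221204215*t)^{2} mod (218631091311487,f) = 58102445446440 + 149988740866185*t.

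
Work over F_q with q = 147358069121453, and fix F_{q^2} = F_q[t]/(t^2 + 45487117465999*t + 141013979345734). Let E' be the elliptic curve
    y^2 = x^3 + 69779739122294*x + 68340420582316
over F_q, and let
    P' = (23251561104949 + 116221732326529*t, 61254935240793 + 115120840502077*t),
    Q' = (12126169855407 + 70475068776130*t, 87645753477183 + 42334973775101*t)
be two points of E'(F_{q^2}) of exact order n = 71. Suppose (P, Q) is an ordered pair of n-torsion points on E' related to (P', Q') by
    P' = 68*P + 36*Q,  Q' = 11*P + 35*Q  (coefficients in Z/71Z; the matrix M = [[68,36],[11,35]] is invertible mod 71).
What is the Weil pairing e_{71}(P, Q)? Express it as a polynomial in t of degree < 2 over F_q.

Alternating bilinearity on E[71] (values in mu_{71} in F_{147358069121453^2}) gives e(P',Q') = e(P,Q)^det(M).
det(M) mod 71 = 67; its inverse in (Z/71)^* is 53 (check: 67*53 mod 71 = 1).
Build f_{71,P'} and f_{71,Q'} via the 7-bit ladder of 71=1000111_2; evaluate at shifted divisors; quotient in F_{147358069121453^2}.
Result: e(P',Q') = 2597085749813 + 3383301293801*t.
Finally e_{71}(P,Q) = 40139605936086 + 110301295370304*t.

40139605936086 + 110301295370304*t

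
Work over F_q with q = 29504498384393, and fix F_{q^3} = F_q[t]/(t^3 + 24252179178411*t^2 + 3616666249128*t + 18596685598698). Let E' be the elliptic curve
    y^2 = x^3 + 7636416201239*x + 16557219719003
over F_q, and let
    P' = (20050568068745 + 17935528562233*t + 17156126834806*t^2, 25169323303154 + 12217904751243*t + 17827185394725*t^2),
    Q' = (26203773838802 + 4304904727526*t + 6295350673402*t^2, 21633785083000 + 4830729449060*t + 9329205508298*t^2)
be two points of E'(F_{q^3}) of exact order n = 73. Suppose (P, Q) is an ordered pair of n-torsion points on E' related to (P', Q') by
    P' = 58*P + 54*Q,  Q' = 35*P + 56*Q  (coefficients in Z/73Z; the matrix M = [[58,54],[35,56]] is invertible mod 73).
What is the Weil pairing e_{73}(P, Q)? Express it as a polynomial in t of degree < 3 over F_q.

8270083090164 + 11580624320902*t + 10171005842534*t^2

Alternating bilinearity on E[73] (values in mu_{73} in F_{29504498384393^3}) gives e(P',Q') = e(P,Q)^det(M).
Inverting 44 mod 73: 5. Thus e_{73}(P,Q) = e(P',Q')^{5}.
Build f_{73,P'} and f_{73,Q'} via the 7-bit ladder of 73=1001001_2; evaluate at shifted divisors; quotient in F_{29504498384393^3}.
e_{73}(P',Q') = 13931877395813 + 10444611487683*t + 9184559671351*t^2.
Hence e(P,Q) = 8270083090164 + 11580624320902*t + 10171005842534*t^2 in F_{29504498384393^3}^*.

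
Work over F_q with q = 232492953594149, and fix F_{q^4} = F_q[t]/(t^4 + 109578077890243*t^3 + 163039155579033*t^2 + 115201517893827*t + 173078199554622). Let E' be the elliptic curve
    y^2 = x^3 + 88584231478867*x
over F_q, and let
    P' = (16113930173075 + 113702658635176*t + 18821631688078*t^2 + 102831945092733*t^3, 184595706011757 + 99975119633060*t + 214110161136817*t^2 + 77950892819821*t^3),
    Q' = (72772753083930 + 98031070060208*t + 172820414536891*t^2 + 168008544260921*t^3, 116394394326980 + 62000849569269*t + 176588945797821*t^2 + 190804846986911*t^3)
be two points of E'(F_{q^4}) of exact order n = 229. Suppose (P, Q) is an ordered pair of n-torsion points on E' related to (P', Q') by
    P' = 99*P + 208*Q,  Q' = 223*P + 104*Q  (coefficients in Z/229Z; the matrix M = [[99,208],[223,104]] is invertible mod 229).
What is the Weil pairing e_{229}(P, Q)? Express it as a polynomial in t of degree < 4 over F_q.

35419763439704 + 182416115614314*t + 57537362820882*t^2 + 217883908032428*t^3

e_{229} is bilinear + alternating on E[229], so e_{229}(99*P + 208*Q, 223*P + 104*Q) = e_{229}(P,Q)^(99*104-208*223).
Hence e(P,Q) = e(P',Q')^{134} where 134 = 94^{-1} mod 229.
Run Miller on y^2=x^3+88584231478867*x over F_{232492953594149}: ladder 11100101 (8 bits); e = f_P(D_Q)/f_Q(D_P).
Result: e(P',Q') = 131819427751511 + 143752612383045*t + 14099619451092*t^2 + 140236204695761*t^3.
Thus e_{229}(P,Q) = 35419763439704 + 182416115614314*t + 57537362820882*t^2 + 217883908032428*t^3.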